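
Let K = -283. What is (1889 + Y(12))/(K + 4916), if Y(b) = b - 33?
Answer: 1868/4633 ≈ 0.40319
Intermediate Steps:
Y(b) = -33 + b
(1889 + Y(12))/(K + 4916) = (1889 + (-33 + 12))/(-283 + 4916) = (1889 - 21)/4633 = 1868*(1/4633) = 1868/4633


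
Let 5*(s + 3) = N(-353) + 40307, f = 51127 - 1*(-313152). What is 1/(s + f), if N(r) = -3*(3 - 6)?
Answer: 5/1861696 ≈ 2.6857e-6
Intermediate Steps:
N(r) = 9 (N(r) = -3*(-3) = 9)
f = 364279 (f = 51127 + 313152 = 364279)
s = 40301/5 (s = -3 + (9 + 40307)/5 = -3 + (1/5)*40316 = -3 + 40316/5 = 40301/5 ≈ 8060.2)
1/(s + f) = 1/(40301/5 + 364279) = 1/(1861696/5) = 5/1861696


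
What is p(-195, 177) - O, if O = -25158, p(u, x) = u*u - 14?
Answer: 63169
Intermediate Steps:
p(u, x) = -14 + u² (p(u, x) = u² - 14 = -14 + u²)
p(-195, 177) - O = (-14 + (-195)²) - 1*(-25158) = (-14 + 38025) + 25158 = 38011 + 25158 = 63169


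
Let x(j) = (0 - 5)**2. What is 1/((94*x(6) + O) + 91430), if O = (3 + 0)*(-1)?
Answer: 1/93777 ≈ 1.0664e-5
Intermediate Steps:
O = -3 (O = 3*(-1) = -3)
x(j) = 25 (x(j) = (-5)**2 = 25)
1/((94*x(6) + O) + 91430) = 1/((94*25 - 3) + 91430) = 1/((2350 - 3) + 91430) = 1/(2347 + 91430) = 1/93777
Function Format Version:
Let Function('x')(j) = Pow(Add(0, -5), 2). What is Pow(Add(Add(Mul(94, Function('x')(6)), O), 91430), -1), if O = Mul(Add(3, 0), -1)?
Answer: Rational(1, 93777) ≈ 1.0664e-5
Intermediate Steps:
O = -3 (O = Mul(3, -1) = -3)
Function('x')(j) = 25 (Function('x')(j) = Pow(-5, 2) = 25)
Pow(Add(Add(Mul(94, Function('x')(6)), O), 91430), -1) = Pow(Add(Add(Mul(94, 25), -3), 91430), -1) = Pow(Add(Add(2350, -3), 91430), -1) = Pow(Add(2347, 91430), -1) = Pow(93777, -1) = Rational(1, 93777)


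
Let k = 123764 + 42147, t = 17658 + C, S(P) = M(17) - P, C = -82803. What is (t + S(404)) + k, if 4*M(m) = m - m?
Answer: 100362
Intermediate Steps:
M(m) = 0 (M(m) = (m - m)/4 = (¼)*0 = 0)
S(P) = -P (S(P) = 0 - P = -P)
t = -65145 (t = 17658 - 82803 = -65145)
k = 165911
(t + S(404)) + k = (-65145 - 1*404) + 165911 = (-65145 - 404) + 165911 = -65549 + 165911 = 100362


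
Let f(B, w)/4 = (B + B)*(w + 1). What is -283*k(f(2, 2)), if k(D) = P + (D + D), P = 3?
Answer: -28017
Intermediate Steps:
f(B, w) = 8*B*(1 + w) (f(B, w) = 4*((B + B)*(w + 1)) = 4*((2*B)*(1 + w)) = 4*(2*B*(1 + w)) = 8*B*(1 + w))
k(D) = 3 + 2*D (k(D) = 3 + (D + D) = 3 + 2*D)
-283*k(f(2, 2)) = -283*(3 + 2*(8*2*(1 + 2))) = -283*(3 + 2*(8*2*3)) = -283*(3 + 2*48) = -283*(3 + 96) = -283*99 = -28017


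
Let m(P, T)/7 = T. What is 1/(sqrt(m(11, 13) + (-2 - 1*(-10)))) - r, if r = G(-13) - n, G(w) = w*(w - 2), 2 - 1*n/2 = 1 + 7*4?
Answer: -249 + sqrt(11)/33 ≈ -248.90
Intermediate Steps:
m(P, T) = 7*T
n = -54 (n = 4 - 2*(1 + 7*4) = 4 - 2*(1 + 28) = 4 - 2*29 = 4 - 58 = -54)
G(w) = w*(-2 + w)
r = 249 (r = -13*(-2 - 13) - 1*(-54) = -13*(-15) + 54 = 195 + 54 = 249)
1/(sqrt(m(11, 13) + (-2 - 1*(-10)))) - r = 1/(sqrt(7*13 + (-2 - 1*(-10)))) - 1*249 = 1/(sqrt(91 + (-2 + 10))) - 249 = 1/(sqrt(91 + 8)) - 249 = 1/(sqrt(99)) - 249 = 1/(3*sqrt(11)) - 249 = sqrt(11)/33 - 249 = -249 + sqrt(11)/33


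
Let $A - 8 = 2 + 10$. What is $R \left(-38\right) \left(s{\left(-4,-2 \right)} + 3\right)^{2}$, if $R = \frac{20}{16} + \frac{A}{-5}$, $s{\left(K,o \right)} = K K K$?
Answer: $\frac{777689}{2} \approx 3.8884 \cdot 10^{5}$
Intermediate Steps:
$A = 20$ ($A = 8 + \left(2 + 10\right) = 8 + 12 = 20$)
$s{\left(K,o \right)} = K^{3}$ ($s{\left(K,o \right)} = K K^{2} = K^{3}$)
$R = - \frac{11}{4}$ ($R = \frac{20}{16} + \frac{20}{-5} = 20 \cdot \frac{1}{16} + 20 \left(- \frac{1}{5}\right) = \frac{5}{4} - 4 = - \frac{11}{4} \approx -2.75$)
$R \left(-38\right) \left(s{\left(-4,-2 \right)} + 3\right)^{2} = \left(- \frac{11}{4}\right) \left(-38\right) \left(\left(-4\right)^{3} + 3\right)^{2} = \frac{209 \left(-64 + 3\right)^{2}}{2} = \frac{209 \left(-61\right)^{2}}{2} = \frac{209}{2} \cdot 3721 = \frac{777689}{2}$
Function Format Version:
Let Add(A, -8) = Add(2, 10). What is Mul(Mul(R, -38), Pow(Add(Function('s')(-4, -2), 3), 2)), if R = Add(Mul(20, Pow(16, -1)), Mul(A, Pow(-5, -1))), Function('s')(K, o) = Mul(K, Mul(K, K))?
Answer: Rational(777689, 2) ≈ 3.8884e+5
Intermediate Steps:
A = 20 (A = Add(8, Add(2, 10)) = Add(8, 12) = 20)
Function('s')(K, o) = Pow(K, 3) (Function('s')(K, o) = Mul(K, Pow(K, 2)) = Pow(K, 3))
R = Rational(-11, 4) (R = Add(Mul(20, Pow(16, -1)), Mul(20, Pow(-5, -1))) = Add(Mul(20, Rational(1, 16)), Mul(20, Rational(-1, 5))) = Add(Rational(5, 4), -4) = Rational(-11, 4) ≈ -2.7500)
Mul(Mul(R, -38), Pow(Add(Function('s')(-4, -2), 3), 2)) = Mul(Mul(Rational(-11, 4), -38), Pow(Add(Pow(-4, 3), 3), 2)) = Mul(Rational(209, 2), Pow(Add(-64, 3), 2)) = Mul(Rational(209, 2), Pow(-61, 2)) = Mul(Rational(209, 2), 3721) = Rational(777689, 2)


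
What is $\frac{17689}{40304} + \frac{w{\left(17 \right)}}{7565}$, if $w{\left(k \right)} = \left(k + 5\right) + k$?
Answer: $\frac{135389141}{304899760} \approx 0.44404$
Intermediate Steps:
$w{\left(k \right)} = 5 + 2 k$ ($w{\left(k \right)} = \left(5 + k\right) + k = 5 + 2 k$)
$\frac{17689}{40304} + \frac{w{\left(17 \right)}}{7565} = \frac{17689}{40304} + \frac{5 + 2 \cdot 17}{7565} = 17689 \cdot \frac{1}{40304} + \left(5 + 34\right) \frac{1}{7565} = \frac{17689}{40304} + 39 \cdot \frac{1}{7565} = \frac{17689}{40304} + \frac{39}{7565} = \frac{135389141}{304899760}$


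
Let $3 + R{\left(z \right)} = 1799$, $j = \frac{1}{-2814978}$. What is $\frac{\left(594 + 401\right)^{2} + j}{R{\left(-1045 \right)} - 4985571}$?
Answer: $- \frac{2786898594449}{14029216981950} \approx -0.19865$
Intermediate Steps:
$j = - \frac{1}{2814978} \approx -3.5524 \cdot 10^{-7}$
$R{\left(z \right)} = 1796$ ($R{\left(z \right)} = -3 + 1799 = 1796$)
$\frac{\left(594 + 401\right)^{2} + j}{R{\left(-1045 \right)} - 4985571} = \frac{\left(594 + 401\right)^{2} - \frac{1}{2814978}}{1796 - 4985571} = \frac{995^{2} - \frac{1}{2814978}}{-4983775} = \left(990025 - \frac{1}{2814978}\right) \left(- \frac{1}{4983775}\right) = \frac{2786898594449}{2814978} \left(- \frac{1}{4983775}\right) = - \frac{2786898594449}{14029216981950}$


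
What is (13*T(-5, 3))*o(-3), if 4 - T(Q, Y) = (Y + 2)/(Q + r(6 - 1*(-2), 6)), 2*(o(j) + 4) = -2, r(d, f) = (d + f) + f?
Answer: -715/3 ≈ -238.33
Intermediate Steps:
r(d, f) = d + 2*f
o(j) = -5 (o(j) = -4 + (1/2)*(-2) = -4 - 1 = -5)
T(Q, Y) = 4 - (2 + Y)/(20 + Q) (T(Q, Y) = 4 - (Y + 2)/(Q + ((6 - 1*(-2)) + 2*6)) = 4 - (2 + Y)/(Q + ((6 + 2) + 12)) = 4 - (2 + Y)/(Q + (8 + 12)) = 4 - (2 + Y)/(Q + 20) = 4 - (2 + Y)/(20 + Q))
(13*T(-5, 3))*o(-3) = (13*((78 - 1*3 + 4*(-5))/(20 - 5)))*(-5) = (13*((78 - 3 - 20)/15))*(-5) = (13*((1/15)*55))*(-5) = (13*(11/3))*(-5) = (143/3)*(-5) = -715/3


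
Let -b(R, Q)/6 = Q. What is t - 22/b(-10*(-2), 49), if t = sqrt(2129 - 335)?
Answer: 11/147 + sqrt(1794) ≈ 42.430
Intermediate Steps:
b(R, Q) = -6*Q
t = sqrt(1794) ≈ 42.356
t - 22/b(-10*(-2), 49) = sqrt(1794) - 22/((-6*49)) = sqrt(1794) - 22/(-294) = sqrt(1794) - 22*(-1)/294 = sqrt(1794) - 1*(-11/147) = sqrt(1794) + 11/147 = 11/147 + sqrt(1794)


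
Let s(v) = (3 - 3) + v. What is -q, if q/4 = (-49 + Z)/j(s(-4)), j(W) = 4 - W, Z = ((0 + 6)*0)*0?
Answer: 49/2 ≈ 24.500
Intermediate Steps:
Z = 0 (Z = (6*0)*0 = 0*0 = 0)
s(v) = v (s(v) = 0 + v = v)
q = -49/2 (q = 4*((-49 + 0)/(4 - 1*(-4))) = 4*(-49/(4 + 4)) = 4*(-49/8) = -49/2 ≈ -24.500)
-q = -1*(-49/2) = 49/2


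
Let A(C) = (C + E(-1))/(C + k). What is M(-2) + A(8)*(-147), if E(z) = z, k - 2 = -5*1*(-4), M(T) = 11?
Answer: -233/10 ≈ -23.300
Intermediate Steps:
k = 22 (k = 2 - 5*1*(-4) = 2 - 5*(-4) = 2 + 20 = 22)
A(C) = (-1 + C)/(22 + C) (A(C) = (C - 1)/(C + 22) = (-1 + C)/(22 + C))
M(-2) + A(8)*(-147) = 11 + ((-1 + 8)/(22 + 8))*(-147) = 11 + (7/30)*(-147) = 11 - 343/10 = -233/10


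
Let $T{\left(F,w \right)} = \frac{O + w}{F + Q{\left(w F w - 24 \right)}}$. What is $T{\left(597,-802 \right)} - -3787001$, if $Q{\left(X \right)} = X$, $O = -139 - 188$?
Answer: $\frac{1454183242099232}{383993361} \approx 3.787 \cdot 10^{6}$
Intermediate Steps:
$O = -327$ ($O = -139 - 188 = -327$)
$T{\left(F,w \right)} = \frac{-327 + w}{-24 + F + F w^{2}}$ ($T{\left(F,w \right)} = \frac{-327 + w}{F + \left(w F w - 24\right)} = \frac{-327 + w}{F + \left(F w w - 24\right)} = \frac{-327 + w}{F + \left(F w^{2} - 24\right)} = \frac{-327 + w}{F + \left(-24 + F w^{2}\right)} = \frac{-327 + w}{-24 + F + F w^{2}}$)
$T{\left(597,-802 \right)} - -3787001 = \frac{-327 - 802}{-24 + 597 + 597 \left(-802\right)^{2}} - -3787001 = \frac{1}{-24 + 597 + 597 \cdot 643204} \left(-1129\right) + 3787001 = \frac{1}{-24 + 597 + 383992788} \left(-1129\right) + 3787001 = \frac{1}{383993361} \left(-1129\right) + 3787001 = - \frac{1129}{383993361} + 3787001 = \frac{1454183242099232}{383993361}$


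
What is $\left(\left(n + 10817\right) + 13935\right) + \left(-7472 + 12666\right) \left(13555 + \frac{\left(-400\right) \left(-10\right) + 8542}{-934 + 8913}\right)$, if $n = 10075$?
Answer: $\frac{562101889711}{7979} \approx 7.0448 \cdot 10^{7}$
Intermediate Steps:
$\left(\left(n + 10817\right) + 13935\right) + \left(-7472 + 12666\right) \left(13555 + \frac{\left(-400\right) \left(-10\right) + 8542}{-934 + 8913}\right) = \left(\left(10075 + 10817\right) + 13935\right) + \left(-7472 + 12666\right) \left(13555 + \frac{\left(-400\right) \left(-10\right) + 8542}{-934 + 8913}\right) = \left(20892 + 13935\right) + 5194 \left(13555 + \frac{4000 + 8542}{7979}\right) = 34827 + 5194 \left(13555 + 12542 \cdot \frac{1}{7979}\right) = 34827 + 5194 \left(13555 + \frac{12542}{7979}\right) = 34827 + 5194 \cdot \frac{108167887}{7979} = 34827 + \frac{561824005078}{7979} = \frac{562101889711}{7979}$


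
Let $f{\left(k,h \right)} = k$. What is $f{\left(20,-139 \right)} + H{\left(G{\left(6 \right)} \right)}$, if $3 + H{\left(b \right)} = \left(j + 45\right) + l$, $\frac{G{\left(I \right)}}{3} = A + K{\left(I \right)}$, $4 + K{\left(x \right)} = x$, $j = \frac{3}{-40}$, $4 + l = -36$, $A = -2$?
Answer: $\frac{877}{40} \approx 21.925$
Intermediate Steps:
$l = -40$ ($l = -4 - 36 = -40$)
$j = - \frac{3}{40}$ ($j = 3 \left(- \frac{1}{40}\right) = - \frac{3}{40} \approx -0.075$)
$K{\left(x \right)} = -4 + x$
$G{\left(I \right)} = -18 + 3 I$ ($G{\left(I \right)} = 3 \left(-2 + \left(-4 + I\right)\right) = 3 \left(-6 + I\right) = -18 + 3 I$)
$H{\left(b \right)} = \frac{77}{40}$ ($H{\left(b \right)} = -3 + \left(\left(- \frac{3}{40} + 45\right) - 40\right) = -3 + \left(\frac{1797}{40} - 40\right) = -3 + \frac{197}{40} = \frac{77}{40}$)
$f{\left(20,-139 \right)} + H{\left(G{\left(6 \right)} \right)} = 20 + \frac{77}{40} = \frac{877}{40}$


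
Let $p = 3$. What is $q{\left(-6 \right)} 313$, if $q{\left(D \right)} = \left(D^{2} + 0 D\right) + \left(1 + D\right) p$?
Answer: $6573$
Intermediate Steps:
$q{\left(D \right)} = 3 + D^{2} + 3 D$ ($q{\left(D \right)} = \left(D^{2} + 0 D\right) + \left(1 + D\right) 3 = \left(D^{2} + 0\right) + \left(3 + 3 D\right) = D^{2} + \left(3 + 3 D\right) = 3 + D^{2} + 3 D$)
$q{\left(-6 \right)} 313 = \left(3 + \left(-6\right)^{2} + 3 \left(-6\right)\right) 313 = \left(3 + 36 - 18\right) 313 = 21 \cdot 313 = 6573$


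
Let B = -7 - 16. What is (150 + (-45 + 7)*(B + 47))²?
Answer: 580644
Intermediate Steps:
B = -23
(150 + (-45 + 7)*(B + 47))² = (150 + (-45 + 7)*(-23 + 47))² = (150 - 38*24)² = (150 - 912)² = (-762)² = 580644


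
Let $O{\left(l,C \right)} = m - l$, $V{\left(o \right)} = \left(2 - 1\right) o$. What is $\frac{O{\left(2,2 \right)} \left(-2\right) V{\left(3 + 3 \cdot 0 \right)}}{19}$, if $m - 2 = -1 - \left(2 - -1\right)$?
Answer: $\frac{24}{19} \approx 1.2632$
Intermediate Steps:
$m = -2$ ($m = 2 - \left(3 + 1\right) = 2 - 4 = -2$)
$V{\left(o \right)} = o$ ($V{\left(o \right)} = 1 o = o$)
$O{\left(l,C \right)} = -2 - l$
$\frac{O{\left(2,2 \right)} \left(-2\right) V{\left(3 + 3 \cdot 0 \right)}}{19} = \frac{\left(-2 - 2\right) \left(-2\right) \left(3 + 3 \cdot 0\right)}{19} = \left(-2 - 2\right) \left(-2\right) \left(3 + 0\right) \frac{1}{19} = \left(-4\right) \left(-2\right) 3 \cdot \frac{1}{19} = 8 \cdot 3 \cdot \frac{1}{19} = 24 \cdot \frac{1}{19} = \frac{24}{19}$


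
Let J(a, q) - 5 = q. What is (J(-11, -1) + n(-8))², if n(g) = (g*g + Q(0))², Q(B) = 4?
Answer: 21418384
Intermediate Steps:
J(a, q) = 5 + q
n(g) = (4 + g²)² (n(g) = (g*g + 4)² = (g² + 4)² = (4 + g²)²)
(J(-11, -1) + n(-8))² = ((5 - 1) + (4 + (-8)²)²)² = (4 + (4 + 64)²)² = (4 + 68²)² = (4 + 4624)² = 4628² = 21418384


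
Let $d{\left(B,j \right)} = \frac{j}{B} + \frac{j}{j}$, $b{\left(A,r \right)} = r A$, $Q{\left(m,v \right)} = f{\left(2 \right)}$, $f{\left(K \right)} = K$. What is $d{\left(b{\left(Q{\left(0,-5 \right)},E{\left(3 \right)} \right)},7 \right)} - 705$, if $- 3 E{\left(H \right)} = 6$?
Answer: $- \frac{2823}{4} \approx -705.75$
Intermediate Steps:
$E{\left(H \right)} = -2$ ($E{\left(H \right)} = \left(- \frac{1}{3}\right) 6 = -2$)
$Q{\left(m,v \right)} = 2$
$b{\left(A,r \right)} = A r$
$d{\left(B,j \right)} = 1 + \frac{j}{B}$ ($d{\left(B,j \right)} = \frac{j}{B} + 1 = 1 + \frac{j}{B}$)
$d{\left(b{\left(Q{\left(0,-5 \right)},E{\left(3 \right)} \right)},7 \right)} - 705 = \frac{2 \left(-2\right) + 7}{2 \left(-2\right)} - 705 = \frac{-4 + 7}{-4} - 705 = \left(- \frac{1}{4}\right) 3 - 705 = - \frac{3}{4} - 705 = - \frac{2823}{4}$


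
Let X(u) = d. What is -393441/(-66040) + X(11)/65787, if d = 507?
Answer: 8638928449/1448191160 ≈ 5.9653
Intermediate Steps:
X(u) = 507
-393441/(-66040) + X(11)/65787 = -393441/(-66040) + 507/65787 = -393441*(-1/66040) + 507*(1/65787) = 393441/66040 + 169/21929 = 8638928449/1448191160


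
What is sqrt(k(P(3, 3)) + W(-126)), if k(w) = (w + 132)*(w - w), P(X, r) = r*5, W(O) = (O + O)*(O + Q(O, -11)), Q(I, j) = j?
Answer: 6*sqrt(959) ≈ 185.81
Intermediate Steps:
W(O) = 2*O*(-11 + O) (W(O) = (O + O)*(O - 11) = (2*O)*(-11 + O) = 2*O*(-11 + O))
P(X, r) = 5*r
k(w) = 0 (k(w) = (132 + w)*0 = 0)
sqrt(k(P(3, 3)) + W(-126)) = sqrt(0 + 2*(-126)*(-11 - 126)) = sqrt(0 + 2*(-126)*(-137)) = sqrt(0 + 34524) = sqrt(34524) = 6*sqrt(959)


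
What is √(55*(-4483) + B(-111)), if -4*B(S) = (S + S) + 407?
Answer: 3*I*√109605/2 ≈ 496.6*I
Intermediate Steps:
B(S) = -407/4 - S/2 (B(S) = -((S + S) + 407)/4 = -(2*S + 407)/4 = -(407 + 2*S)/4 = -407/4 - S/2)
√(55*(-4483) + B(-111)) = √(55*(-4483) + (-407/4 - ½*(-111))) = √(-246565 + (-407/4 + 111/2)) = √(-246565 - 185/4) = √(-986445/4) = 3*I*√109605/2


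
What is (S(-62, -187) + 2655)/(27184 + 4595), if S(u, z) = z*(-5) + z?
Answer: 3403/31779 ≈ 0.10708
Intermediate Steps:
S(u, z) = -4*z (S(u, z) = -5*z + z = -4*z)
(S(-62, -187) + 2655)/(27184 + 4595) = (-4*(-187) + 2655)/(27184 + 4595) = (748 + 2655)/31779 = 3403*(1/31779) = 3403/31779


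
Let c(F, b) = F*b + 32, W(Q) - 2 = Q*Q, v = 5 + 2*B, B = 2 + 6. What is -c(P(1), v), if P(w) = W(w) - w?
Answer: -74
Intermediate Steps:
B = 8
v = 21 (v = 5 + 2*8 = 5 + 16 = 21)
W(Q) = 2 + Q² (W(Q) = 2 + Q*Q = 2 + Q²)
P(w) = 2 + w² - w (P(w) = (2 + w²) - w = 2 + w² - w)
c(F, b) = 32 + F*b
-c(P(1), v) = -(32 + (2 + 1² - 1*1)*21) = -(32 + (2 + 1 - 1)*21) = -(32 + 2*21) = -(32 + 42) = -1*74 = -74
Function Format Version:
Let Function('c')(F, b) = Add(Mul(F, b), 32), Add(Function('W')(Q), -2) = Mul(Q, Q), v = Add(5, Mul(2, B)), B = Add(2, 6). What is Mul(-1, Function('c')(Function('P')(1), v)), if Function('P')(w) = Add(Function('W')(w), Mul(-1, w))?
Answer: -74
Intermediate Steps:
B = 8
v = 21 (v = Add(5, Mul(2, 8)) = Add(5, 16) = 21)
Function('W')(Q) = Add(2, Pow(Q, 2)) (Function('W')(Q) = Add(2, Mul(Q, Q)) = Add(2, Pow(Q, 2)))
Function('P')(w) = Add(2, Pow(w, 2), Mul(-1, w)) (Function('P')(w) = Add(Add(2, Pow(w, 2)), Mul(-1, w)) = Add(2, Pow(w, 2), Mul(-1, w)))
Function('c')(F, b) = Add(32, Mul(F, b))
Mul(-1, Function('c')(Function('P')(1), v)) = Mul(-1, Add(32, Mul(Add(2, Pow(1, 2), Mul(-1, 1)), 21))) = Mul(-1, Add(32, Mul(Add(2, 1, -1), 21))) = Mul(-1, Add(32, Mul(2, 21))) = Mul(-1, Add(32, 42)) = Mul(-1, 74) = -74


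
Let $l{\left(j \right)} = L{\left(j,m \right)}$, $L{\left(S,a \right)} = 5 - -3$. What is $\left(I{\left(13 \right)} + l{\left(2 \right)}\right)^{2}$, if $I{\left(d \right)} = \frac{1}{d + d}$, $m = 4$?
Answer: $\frac{43681}{676} \approx 64.617$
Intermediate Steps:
$L{\left(S,a \right)} = 8$ ($L{\left(S,a \right)} = 5 + 3 = 8$)
$l{\left(j \right)} = 8$
$I{\left(d \right)} = \frac{1}{2 d}$
$\left(I{\left(13 \right)} + l{\left(2 \right)}\right)^{2} = \left(\frac{1}{2 \cdot 13} + 8\right)^{2} = \left(\frac{1}{2} \cdot \frac{1}{13} + 8\right)^{2} = \left(\frac{1}{26} + 8\right)^{2} = \left(\frac{209}{26}\right)^{2} = \frac{43681}{676}$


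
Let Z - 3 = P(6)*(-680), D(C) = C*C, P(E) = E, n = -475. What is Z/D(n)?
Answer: -4077/225625 ≈ -0.018070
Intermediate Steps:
D(C) = C²
Z = -4077 (Z = 3 + 6*(-680) = 3 - 4080 = -4077)
Z/D(n) = -4077/((-475)²) = -4077/225625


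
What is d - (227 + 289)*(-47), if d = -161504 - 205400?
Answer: -342652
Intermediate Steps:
d = -366904
d - (227 + 289)*(-47) = -366904 - (227 + 289)*(-47) = -366904 - 516*(-47) = -366904 - 1*(-24252) = -366904 + 24252 = -342652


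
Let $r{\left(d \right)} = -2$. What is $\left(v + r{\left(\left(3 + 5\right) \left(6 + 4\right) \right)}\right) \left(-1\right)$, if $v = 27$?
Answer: $-25$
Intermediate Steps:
$\left(v + r{\left(\left(3 + 5\right) \left(6 + 4\right) \right)}\right) \left(-1\right) = \left(27 - 2\right) \left(-1\right) = 25 \left(-1\right) = -25$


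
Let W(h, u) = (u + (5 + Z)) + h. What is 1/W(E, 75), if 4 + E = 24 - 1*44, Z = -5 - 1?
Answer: 1/50 ≈ 0.020000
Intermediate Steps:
Z = -6
E = -24 (E = -4 + (24 - 1*44) = -4 + (24 - 44) = -4 - 20 = -24)
W(h, u) = -1 + h + u (W(h, u) = (u + (5 - 6)) + h = (u - 1) + h = (-1 + u) + h = -1 + h + u)
1/W(E, 75) = 1/(-1 - 24 + 75) = 1/50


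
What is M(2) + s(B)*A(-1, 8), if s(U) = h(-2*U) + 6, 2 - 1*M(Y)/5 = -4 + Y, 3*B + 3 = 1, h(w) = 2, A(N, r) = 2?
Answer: 36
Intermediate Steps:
B = -⅔ (B = -1 + (⅓)*1 = -1 + ⅓ = -⅔ ≈ -0.66667)
M(Y) = 30 - 5*Y (M(Y) = 10 - 5*(-4 + Y) = 10 + (20 - 5*Y) = 30 - 5*Y)
s(U) = 8 (s(U) = 2 + 6 = 8)
M(2) + s(B)*A(-1, 8) = (30 - 5*2) + 8*2 = (30 - 10) + 16 = 20 + 16 = 36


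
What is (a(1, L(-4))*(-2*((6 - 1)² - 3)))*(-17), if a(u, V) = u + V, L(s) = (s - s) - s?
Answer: 3740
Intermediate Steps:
L(s) = -s (L(s) = 0 - s = -s)
a(u, V) = V + u
(a(1, L(-4))*(-2*((6 - 1)² - 3)))*(-17) = ((-1*(-4) + 1)*(-2*((6 - 1)² - 3)))*(-17) = ((4 + 1)*(-2*(5² - 3)))*(-17) = (5*(-2*(25 - 3)))*(-17) = (5*(-2*22))*(-17) = (5*(-44))*(-17) = -220*(-17) = 3740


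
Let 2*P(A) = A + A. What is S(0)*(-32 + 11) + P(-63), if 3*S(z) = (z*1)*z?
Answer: -63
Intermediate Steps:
S(z) = z²/3 (S(z) = ((z*1)*z)/3 = (z*z)/3 = z²/3)
P(A) = A (P(A) = (A + A)/2 = (2*A)/2 = A)
S(0)*(-32 + 11) + P(-63) = ((⅓)*0²)*(-32 + 11) - 63 = ((⅓)*0)*(-21) - 63 = 0*(-21) - 63 = 0 - 63 = -63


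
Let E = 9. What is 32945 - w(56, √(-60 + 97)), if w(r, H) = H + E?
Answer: 32936 - √37 ≈ 32930.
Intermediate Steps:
w(r, H) = 9 + H (w(r, H) = H + 9 = 9 + H)
32945 - w(56, √(-60 + 97)) = 32945 - (9 + √(-60 + 97)) = 32945 - (9 + √37) = 32945 + (-9 - √37) = 32936 - √37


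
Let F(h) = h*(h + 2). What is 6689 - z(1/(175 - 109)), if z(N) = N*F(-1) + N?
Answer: 6689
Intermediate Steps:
F(h) = h*(2 + h)
z(N) = 0 (z(N) = N*(-(2 - 1)) + N = N*(-1*1) + N = N*(-1) + N = -N + N = 0)
6689 - z(1/(175 - 109)) = 6689 - 1*0 = 6689 + 0 = 6689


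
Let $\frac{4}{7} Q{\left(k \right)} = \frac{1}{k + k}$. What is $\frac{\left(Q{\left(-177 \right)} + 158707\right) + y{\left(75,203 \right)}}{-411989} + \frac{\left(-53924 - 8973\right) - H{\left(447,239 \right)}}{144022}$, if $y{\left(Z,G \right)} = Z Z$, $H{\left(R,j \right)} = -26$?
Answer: $- \frac{35095264771807}{42009519668664} \approx -0.83541$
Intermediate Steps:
$y{\left(Z,G \right)} = Z^{2}$
$Q{\left(k \right)} = \frac{7}{8 k}$ ($Q{\left(k \right)} = \frac{7}{4 \left(k + k\right)} = \frac{7}{4 \cdot 2 k} = \frac{7 \frac{1}{2 k}}{4} = \frac{7}{8 k}$)
$\frac{\left(Q{\left(-177 \right)} + 158707\right) + y{\left(75,203 \right)}}{-411989} + \frac{\left(-53924 - 8973\right) - H{\left(447,239 \right)}}{144022} = \frac{\left(\frac{7}{8 \left(-177\right)} + 158707\right) + 75^{2}}{-411989} + \frac{\left(-53924 - 8973\right) - -26}{144022} = \left(\left(\frac{7}{8} \left(- \frac{1}{177}\right) + 158707\right) + 5625\right) \left(- \frac{1}{411989}\right) + \left(-62897 + 26\right) \frac{1}{144022} = \left(\left(- \frac{7}{1416} + 158707\right) + 5625\right) \left(- \frac{1}{411989}\right) - \frac{62871}{144022} = \left(\frac{224729105}{1416} + 5625\right) \left(- \frac{1}{411989}\right) - \frac{62871}{144022} = \frac{232694105}{1416} \left(- \frac{1}{411989}\right) - \frac{62871}{144022} = - \frac{232694105}{583376424} - \frac{62871}{144022} = - \frac{35095264771807}{42009519668664}$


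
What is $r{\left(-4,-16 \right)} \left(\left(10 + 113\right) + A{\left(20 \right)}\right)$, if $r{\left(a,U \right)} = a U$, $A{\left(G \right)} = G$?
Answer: $9152$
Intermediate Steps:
$r{\left(a,U \right)} = U a$
$r{\left(-4,-16 \right)} \left(\left(10 + 113\right) + A{\left(20 \right)}\right) = \left(-16\right) \left(-4\right) \left(\left(10 + 113\right) + 20\right) = 64 \left(123 + 20\right) = 64 \cdot 143 = 9152$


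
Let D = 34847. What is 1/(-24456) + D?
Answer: 852218231/24456 ≈ 34847.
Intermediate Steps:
1/(-24456) + D = 1/(-24456) + 34847 = -1/24456 + 34847 = 852218231/24456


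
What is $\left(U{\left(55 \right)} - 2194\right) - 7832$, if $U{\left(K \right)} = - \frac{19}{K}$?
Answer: $- \frac{551449}{55} \approx -10026.0$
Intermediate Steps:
$U{\left(K \right)} = - \frac{19}{K}$
$\left(U{\left(55 \right)} - 2194\right) - 7832 = \left(- \frac{19}{55} - 2194\right) - 7832 = - \frac{120689}{55} - 7832 = - \frac{551449}{55}$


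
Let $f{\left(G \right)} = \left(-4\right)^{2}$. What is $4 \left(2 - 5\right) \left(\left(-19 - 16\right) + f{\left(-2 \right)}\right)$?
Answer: $228$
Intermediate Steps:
$f{\left(G \right)} = 16$
$4 \left(2 - 5\right) \left(\left(-19 - 16\right) + f{\left(-2 \right)}\right) = 4 \left(2 - 5\right) \left(\left(-19 - 16\right) + 16\right) = 4 \left(-3\right) \left(-35 + 16\right) = \left(-12\right) \left(-19\right) = 228$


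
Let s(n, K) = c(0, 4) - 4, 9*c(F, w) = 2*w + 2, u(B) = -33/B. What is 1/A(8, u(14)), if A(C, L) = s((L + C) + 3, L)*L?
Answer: 21/143 ≈ 0.14685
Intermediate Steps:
c(F, w) = 2/9 + 2*w/9 (c(F, w) = (2*w + 2)/9 = (2 + 2*w)/9 = 2/9 + 2*w/9)
s(n, K) = -26/9 (s(n, K) = (2/9 + (2/9)*4) - 4 = (2/9 + 8/9) - 4 = 10/9 - 4 = -26/9)
A(C, L) = -26*L/9
1/A(8, u(14)) = 1/(-(-286)/(3*14)) = 1/(-26/9*(-33/14)) = 1/(143/21) = 21/143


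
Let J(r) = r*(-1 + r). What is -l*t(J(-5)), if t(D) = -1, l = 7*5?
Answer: 35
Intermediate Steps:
l = 35
-l*t(J(-5)) = -35*(-1) = -1*(-35) = 35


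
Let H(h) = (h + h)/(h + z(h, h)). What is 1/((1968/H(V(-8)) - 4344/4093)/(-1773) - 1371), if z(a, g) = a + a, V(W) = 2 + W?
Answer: -2418963/3320424337 ≈ -0.00072851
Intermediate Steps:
z(a, g) = 2*a
H(h) = 2/3 (H(h) = (h + h)/(h + 2*h) = (2*h)/((3*h)) = (2*h)*(1/(3*h)) = 2/3)
1/((1968/H(V(-8)) - 4344/4093)/(-1773) - 1371) = 1/((1968/(2/3) - 4344/4093)/(-1773) - 1371) = 1/((1968*(3/2) - 4344*1/4093)*(-1/1773) - 1371) = 1/((2952 - 4344/4093)*(-1/1773) - 1371) = 1/((12078192/4093)*(-1/1773) - 1371) = 1/(-4026064/2418963 - 1371) = 1/(-3320424337/2418963) = -2418963/3320424337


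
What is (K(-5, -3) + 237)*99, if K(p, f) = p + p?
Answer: 22473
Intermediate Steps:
K(p, f) = 2*p
(K(-5, -3) + 237)*99 = (2*(-5) + 237)*99 = (-10 + 237)*99 = 227*99 = 22473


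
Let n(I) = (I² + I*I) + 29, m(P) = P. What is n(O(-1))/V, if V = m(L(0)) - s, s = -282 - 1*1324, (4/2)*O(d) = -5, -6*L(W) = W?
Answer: 83/3212 ≈ 0.025841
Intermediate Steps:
L(W) = -W/6
O(d) = -5/2 (O(d) = (½)*(-5) = -5/2)
s = -1606 (s = -282 - 1324 = -1606)
n(I) = 29 + 2*I² (n(I) = (I² + I²) + 29 = 2*I² + 29 = 29 + 2*I²)
V = 1606 (V = -⅙*0 - 1*(-1606) = 0 + 1606 = 1606)
n(O(-1))/V = (29 + 2*(-5/2)²)/1606 = (29 + 2*(25/4))*(1/1606) = (29 + 25/2)*(1/1606) = (83/2)*(1/1606) = 83/3212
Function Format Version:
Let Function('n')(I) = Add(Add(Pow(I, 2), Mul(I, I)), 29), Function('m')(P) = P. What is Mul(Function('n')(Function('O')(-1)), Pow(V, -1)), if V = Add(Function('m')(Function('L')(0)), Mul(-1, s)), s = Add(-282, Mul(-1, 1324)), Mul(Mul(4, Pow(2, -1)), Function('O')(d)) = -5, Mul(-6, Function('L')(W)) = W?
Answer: Rational(83, 3212) ≈ 0.025841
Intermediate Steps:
Function('L')(W) = Mul(Rational(-1, 6), W)
Function('O')(d) = Rational(-5, 2) (Function('O')(d) = Mul(Rational(1, 2), -5) = Rational(-5, 2))
s = -1606 (s = Add(-282, -1324) = -1606)
Function('n')(I) = Add(29, Mul(2, Pow(I, 2))) (Function('n')(I) = Add(Add(Pow(I, 2), Pow(I, 2)), 29) = Add(Mul(2, Pow(I, 2)), 29) = Add(29, Mul(2, Pow(I, 2))))
V = 1606 (V = Add(Mul(Rational(-1, 6), 0), Mul(-1, -1606)) = Add(0, 1606) = 1606)
Mul(Function('n')(Function('O')(-1)), Pow(V, -1)) = Mul(Add(29, Mul(2, Pow(Rational(-5, 2), 2))), Pow(1606, -1)) = Mul(Add(29, Mul(2, Rational(25, 4))), Rational(1, 1606)) = Mul(Add(29, Rational(25, 2)), Rational(1, 1606)) = Mul(Rational(83, 2), Rational(1, 1606)) = Rational(83, 3212)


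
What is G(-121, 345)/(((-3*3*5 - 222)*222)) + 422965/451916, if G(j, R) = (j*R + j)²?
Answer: -396038050640143/13393434492 ≈ -29570.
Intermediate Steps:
G(j, R) = (j + R*j)² (G(j, R) = (R*j + j)² = (j + R*j)²)
G(-121, 345)/(((-3*3*5 - 222)*222)) + 422965/451916 = ((-121)²*(1 + 345)²)/(((-3*3*5 - 222)*222)) + 422965/451916 = (14641*346²)/(((-9*5 - 222)*222)) + 422965*(1/451916) = (14641*119716)/(((-45 - 222)*222)) + 422965/451916 = 1752761956/((-267*222)) + 422965/451916 = 1752761956/(-59274) + 422965/451916 = 1752761956*(-1/59274) + 422965/451916 = -876380978/29637 + 422965/451916 = -396038050640143/13393434492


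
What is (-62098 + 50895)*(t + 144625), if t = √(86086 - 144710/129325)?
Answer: -1620233875 - 22406*√14397658153130/25865 ≈ -1.6235e+9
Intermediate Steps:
t = 2*√14397658153130/25865 (t = √(86086 - 144710*1/129325) = √(86086 - 28942/25865) = √(2226585448/25865) = 2*√14397658153130/25865 ≈ 293.40)
(-62098 + 50895)*(t + 144625) = (-62098 + 50895)*(2*√14397658153130/25865 + 144625) = -11203*(144625 + 2*√14397658153130/25865) = -1620233875 - 22406*√14397658153130/25865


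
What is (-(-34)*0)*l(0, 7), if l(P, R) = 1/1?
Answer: 0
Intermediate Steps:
l(P, R) = 1
(-(-34)*0)*l(0, 7) = -(-34)*0*1 = -34*0*1 = 0*1 = 0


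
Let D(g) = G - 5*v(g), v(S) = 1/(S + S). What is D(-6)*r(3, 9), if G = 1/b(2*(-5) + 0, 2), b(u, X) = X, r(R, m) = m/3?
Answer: 11/4 ≈ 2.7500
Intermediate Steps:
r(R, m) = m/3 (r(R, m) = m*(⅓) = m/3)
v(S) = 1/(2*S)
G = ½ (G = 1/2 = ½ ≈ 0.50000)
D(g) = ½ - 5/(2*g) (D(g) = ½ - 5*1/(2*g) = ½ - 5/(2*g))
D(-6)*r(3, 9) = ((½)*(-5 - 6)/(-6))*((⅓)*9) = ((½)*(-⅙)*(-11))*3 = (11/12)*3 = 11/4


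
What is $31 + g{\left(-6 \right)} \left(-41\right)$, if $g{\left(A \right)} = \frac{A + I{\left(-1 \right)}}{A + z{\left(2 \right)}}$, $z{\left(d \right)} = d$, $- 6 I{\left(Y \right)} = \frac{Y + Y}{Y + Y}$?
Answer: $- \frac{773}{24} \approx -32.208$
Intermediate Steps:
$I{\left(Y \right)} = - \frac{1}{6}$ ($I{\left(Y \right)} = - \frac{\left(Y + Y\right) \frac{1}{Y + Y}}{6} = - \frac{2 Y \frac{1}{2 Y}}{6} = \left(- \frac{1}{6}\right) 1 = - \frac{1}{6}$)
$g{\left(A \right)} = \frac{- \frac{1}{6} + A}{2 + A}$ ($g{\left(A \right)} = \frac{A - \frac{1}{6}}{A + 2} = \frac{- \frac{1}{6} + A}{2 + A}$)
$31 + g{\left(-6 \right)} \left(-41\right) = 31 + \frac{- \frac{1}{6} - 6}{2 - 6} \left(-41\right) = 31 + \frac{1}{-4} \left(- \frac{37}{6}\right) \left(-41\right) = 31 + \left(- \frac{1}{4}\right) \left(- \frac{37}{6}\right) \left(-41\right) = 31 + \frac{37}{24} \left(-41\right) = 31 - \frac{1517}{24} = - \frac{773}{24}$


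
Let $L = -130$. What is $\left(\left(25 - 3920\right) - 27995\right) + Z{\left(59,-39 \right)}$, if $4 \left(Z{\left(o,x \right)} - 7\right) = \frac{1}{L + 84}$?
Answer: $- \frac{5866473}{184} \approx -31883.0$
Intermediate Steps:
$Z{\left(o,x \right)} = \frac{1287}{184}$ ($Z{\left(o,x \right)} = 7 + \frac{1}{4 \left(-130 + 84\right)} = 7 + \frac{1}{4 \left(-46\right)} = 7 + \frac{1}{4} \left(- \frac{1}{46}\right) = 7 - \frac{1}{184} = \frac{1287}{184}$)
$\left(\left(25 - 3920\right) - 27995\right) + Z{\left(59,-39 \right)} = \left(\left(25 - 3920\right) - 27995\right) + \frac{1287}{184} = \left(-3895 - 27995\right) + \frac{1287}{184} = -31890 + \frac{1287}{184} = - \frac{5866473}{184}$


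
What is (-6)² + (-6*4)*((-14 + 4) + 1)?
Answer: 252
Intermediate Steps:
(-6)² + (-6*4)*((-14 + 4) + 1) = 36 - 24*(-10 + 1) = 36 - 24*(-9) = 36 + 216 = 252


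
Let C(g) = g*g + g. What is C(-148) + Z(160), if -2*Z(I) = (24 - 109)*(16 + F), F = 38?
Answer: 24051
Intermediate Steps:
C(g) = g + g**2 (C(g) = g**2 + g = g + g**2)
Z(I) = 2295 (Z(I) = -(24 - 109)*(16 + 38)/2 = -(-85)*54/2 = -1/2*(-4590) = 2295)
C(-148) + Z(160) = -148*(1 - 148) + 2295 = -148*(-147) + 2295 = 21756 + 2295 = 24051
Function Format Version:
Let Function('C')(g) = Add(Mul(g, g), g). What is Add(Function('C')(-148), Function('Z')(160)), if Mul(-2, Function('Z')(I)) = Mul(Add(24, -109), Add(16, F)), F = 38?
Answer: 24051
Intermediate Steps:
Function('C')(g) = Add(g, Pow(g, 2)) (Function('C')(g) = Add(Pow(g, 2), g) = Add(g, Pow(g, 2)))
Function('Z')(I) = 2295 (Function('Z')(I) = Mul(Rational(-1, 2), Mul(Add(24, -109), Add(16, 38))) = Mul(Rational(-1, 2), Mul(-85, 54)) = Mul(Rational(-1, 2), -4590) = 2295)
Add(Function('C')(-148), Function('Z')(160)) = Add(Mul(-148, Add(1, -148)), 2295) = Add(Mul(-148, -147), 2295) = Add(21756, 2295) = 24051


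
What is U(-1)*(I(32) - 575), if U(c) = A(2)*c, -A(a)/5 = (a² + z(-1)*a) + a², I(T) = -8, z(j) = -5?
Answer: 5830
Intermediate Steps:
A(a) = -10*a² + 25*a (A(a) = -5*((a² - 5*a) + a²) = -5*(-5*a + 2*a²) = -10*a² + 25*a)
U(c) = 10*c (U(c) = (5*2*(5 - 2*2))*c = (5*2*(5 - 4))*c = (5*2*1)*c = 10*c)
U(-1)*(I(32) - 575) = (10*(-1))*(-8 - 575) = -10*(-583) = 5830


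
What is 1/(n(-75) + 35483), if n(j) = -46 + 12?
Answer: 1/35449 ≈ 2.8210e-5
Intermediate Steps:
n(j) = -34
1/(n(-75) + 35483) = 1/(-34 + 35483) = 1/35449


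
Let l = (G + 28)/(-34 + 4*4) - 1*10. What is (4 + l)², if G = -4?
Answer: 484/9 ≈ 53.778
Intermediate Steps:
l = -34/3 (l = (-4 + 28)/(-34 + 4*4) - 1*10 = 24/(-34 + 16) - 10 = 24/(-18) - 10 = 24*(-1/18) - 10 = -4/3 - 10 = -34/3 ≈ -11.333)
(4 + l)² = (4 - 34/3)² = (-22/3)² = 484/9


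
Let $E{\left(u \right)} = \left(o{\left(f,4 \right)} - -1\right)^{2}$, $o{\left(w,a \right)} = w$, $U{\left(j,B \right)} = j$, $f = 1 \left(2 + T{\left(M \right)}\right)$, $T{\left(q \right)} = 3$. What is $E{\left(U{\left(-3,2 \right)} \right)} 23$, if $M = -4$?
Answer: $828$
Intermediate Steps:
$f = 5$ ($f = 1 \left(2 + 3\right) = 1 \cdot 5 = 5$)
$E{\left(u \right)} = 36$ ($E{\left(u \right)} = \left(5 - -1\right)^{2} = \left(5 + 1\right)^{2} = 6^{2} = 36$)
$E{\left(U{\left(-3,2 \right)} \right)} 23 = 36 \cdot 23 = 828$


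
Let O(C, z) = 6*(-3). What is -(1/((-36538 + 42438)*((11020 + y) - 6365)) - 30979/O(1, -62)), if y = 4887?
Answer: -872024773109/506680200 ≈ -1721.1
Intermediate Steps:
O(C, z) = -18
-(1/((-36538 + 42438)*((11020 + y) - 6365)) - 30979/O(1, -62)) = -(1/((-36538 + 42438)*((11020 + 4887) - 6365)) - 30979/(-18)) = -(1/(5900*(15907 - 6365)) - 30979*(-1/18)) = -((1/5900)/9542 + 30979/18) = -((1/5900)*(1/9542) + 30979/18) = -(1/56297800 + 30979/18) = -1*872024773109/506680200 = -872024773109/506680200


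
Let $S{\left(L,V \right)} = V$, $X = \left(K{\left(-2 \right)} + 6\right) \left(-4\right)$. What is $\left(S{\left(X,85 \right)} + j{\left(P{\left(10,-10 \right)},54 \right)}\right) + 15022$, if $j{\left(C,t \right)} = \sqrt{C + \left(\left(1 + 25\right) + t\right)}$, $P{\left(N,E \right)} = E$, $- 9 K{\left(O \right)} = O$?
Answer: $15107 + \sqrt{70} \approx 15115.0$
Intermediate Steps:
$K{\left(O \right)} = - \frac{O}{9}$
$X = - \frac{224}{9}$ ($X = \left(\left(- \frac{1}{9}\right) \left(-2\right) + 6\right) \left(-4\right) = \left(\frac{2}{9} + 6\right) \left(-4\right) = \frac{56}{9} \left(-4\right) = - \frac{224}{9} \approx -24.889$)
$j{\left(C,t \right)} = \sqrt{26 + C + t}$ ($j{\left(C,t \right)} = \sqrt{C + \left(26 + t\right)} = \sqrt{26 + C + t}$)
$\left(S{\left(X,85 \right)} + j{\left(P{\left(10,-10 \right)},54 \right)}\right) + 15022 = \left(85 + \sqrt{26 - 10 + 54}\right) + 15022 = \left(85 + \sqrt{70}\right) + 15022 = 15107 + \sqrt{70}$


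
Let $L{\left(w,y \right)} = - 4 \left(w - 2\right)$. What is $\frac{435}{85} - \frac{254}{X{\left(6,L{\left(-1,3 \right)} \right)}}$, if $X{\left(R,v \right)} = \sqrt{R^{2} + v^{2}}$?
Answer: $\frac{87}{17} - \frac{127 \sqrt{5}}{15} \approx -13.814$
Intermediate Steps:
$L{\left(w,y \right)} = 8 - 4 w$ ($L{\left(w,y \right)} = - 4 \left(-2 + w\right) = 8 - 4 w$)
$\frac{435}{85} - \frac{254}{X{\left(6,L{\left(-1,3 \right)} \right)}} = \frac{435}{85} - \frac{254}{\sqrt{6^{2} + \left(8 - -4\right)^{2}}} = 435 \cdot \frac{1}{85} - \frac{254}{\sqrt{36 + \left(8 + 4\right)^{2}}} = \frac{87}{17} - \frac{254}{\sqrt{36 + 12^{2}}} = \frac{87}{17} - \frac{254}{\sqrt{36 + 144}} = \frac{87}{17} - \frac{254}{\sqrt{180}} = \frac{87}{17} - \frac{254}{6 \sqrt{5}} = \frac{87}{17} - 254 \frac{\sqrt{5}}{30} = \frac{87}{17} - \frac{127 \sqrt{5}}{15}$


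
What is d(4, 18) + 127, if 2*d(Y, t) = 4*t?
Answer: 163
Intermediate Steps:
d(Y, t) = 2*t (d(Y, t) = (4*t)/2 = 2*t)
d(4, 18) + 127 = 2*18 + 127 = 36 + 127 = 163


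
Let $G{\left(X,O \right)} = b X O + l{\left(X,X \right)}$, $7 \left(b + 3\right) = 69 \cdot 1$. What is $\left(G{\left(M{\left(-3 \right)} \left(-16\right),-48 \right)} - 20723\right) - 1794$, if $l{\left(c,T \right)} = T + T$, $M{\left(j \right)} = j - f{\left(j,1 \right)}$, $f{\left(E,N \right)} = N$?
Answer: $- \frac{304179}{7} \approx -43454.0$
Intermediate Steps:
$M{\left(j \right)} = -1 + j$ ($M{\left(j \right)} = j - 1 = -1 + j$)
$l{\left(c,T \right)} = 2 T$
$b = \frac{48}{7}$ ($b = -3 + \frac{69 \cdot 1}{7} = -3 + \frac{1}{7} \cdot 69 = -3 + \frac{69}{7} = \frac{48}{7} \approx 6.8571$)
$G{\left(X,O \right)} = 2 X + \frac{48 O X}{7}$ ($G{\left(X,O \right)} = \frac{48 X}{7} O + 2 X = \frac{48 O X}{7} + 2 X = 2 X + \frac{48 O X}{7}$)
$\left(G{\left(M{\left(-3 \right)} \left(-16\right),-48 \right)} - 20723\right) - 1794 = \left(\frac{2 \left(-1 - 3\right) \left(-16\right) \left(7 + 24 \left(-48\right)\right)}{7} - 20723\right) - 1794 = \left(\frac{2 \left(\left(-4\right) \left(-16\right)\right) \left(7 - 1152\right)}{7} - 20723\right) - 1794 = \left(\frac{2}{7} \cdot 64 \left(-1145\right) - 20723\right) - 1794 = \left(- \frac{146560}{7} - 20723\right) - 1794 = - \frac{291621}{7} - 1794 = - \frac{304179}{7}$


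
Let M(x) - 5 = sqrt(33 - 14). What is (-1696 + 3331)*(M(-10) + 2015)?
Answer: 3302700 + 1635*sqrt(19) ≈ 3.3098e+6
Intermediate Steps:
M(x) = 5 + sqrt(19) (M(x) = 5 + sqrt(33 - 14) = 5 + sqrt(19))
(-1696 + 3331)*(M(-10) + 2015) = (-1696 + 3331)*((5 + sqrt(19)) + 2015) = 1635*(2020 + sqrt(19)) = 3302700 + 1635*sqrt(19)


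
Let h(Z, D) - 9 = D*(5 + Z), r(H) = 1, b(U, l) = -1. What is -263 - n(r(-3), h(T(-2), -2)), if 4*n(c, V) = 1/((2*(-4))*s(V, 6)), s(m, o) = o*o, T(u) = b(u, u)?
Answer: -302975/1152 ≈ -263.00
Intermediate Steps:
T(u) = -1
h(Z, D) = 9 + D*(5 + Z)
s(m, o) = o²
n(c, V) = -1/1152 (n(c, V) = 1/(4*(((2*(-4))*6²))) = 1/(4*((-8*36))) = (¼)/(-288) = (¼)*(-1/288) = -1/1152)
-263 - n(r(-3), h(T(-2), -2)) = -263 - 1*(-1/1152) = -263 + 1/1152 = -302975/1152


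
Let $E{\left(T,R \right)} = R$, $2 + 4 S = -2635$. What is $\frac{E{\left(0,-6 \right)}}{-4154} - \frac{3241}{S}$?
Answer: $\frac{26934139}{5477049} \approx 4.9176$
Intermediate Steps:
$S = - \frac{2637}{4}$ ($S = - \frac{1}{2} + \frac{1}{4} \left(-2635\right) = - \frac{1}{2} - \frac{2635}{4} = - \frac{2637}{4} \approx -659.25$)
$\frac{E{\left(0,-6 \right)}}{-4154} - \frac{3241}{S} = - \frac{6}{-4154} - \frac{3241}{- \frac{2637}{4}} = \left(-6\right) \left(- \frac{1}{4154}\right) - - \frac{12964}{2637} = \frac{3}{2077} + \frac{12964}{2637} = \frac{26934139}{5477049}$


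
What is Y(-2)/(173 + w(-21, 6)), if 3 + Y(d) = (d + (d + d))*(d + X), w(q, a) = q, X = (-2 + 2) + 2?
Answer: -3/152 ≈ -0.019737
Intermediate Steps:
X = 2 (X = 0 + 2 = 2)
Y(d) = -3 + 3*d*(2 + d) (Y(d) = -3 + (d + (d + d))*(d + 2) = -3 + (d + 2*d)*(2 + d) = -3 + (3*d)*(2 + d) = -3 + 3*d*(2 + d))
Y(-2)/(173 + w(-21, 6)) = (-3 + 3*(-2)**2 + 6*(-2))/(173 - 21) = (-3 + 3*4 - 12)/152 = (-3 + 12 - 12)/152 = (1/152)*(-3) = -3/152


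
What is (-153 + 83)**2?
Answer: 4900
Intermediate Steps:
(-153 + 83)**2 = (-70)**2 = 4900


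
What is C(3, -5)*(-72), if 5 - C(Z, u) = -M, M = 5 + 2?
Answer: -864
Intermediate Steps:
M = 7
C(Z, u) = 12 (C(Z, u) = 5 - (-1)*7 = 5 - 1*(-7) = 5 + 7 = 12)
C(3, -5)*(-72) = 12*(-72) = -864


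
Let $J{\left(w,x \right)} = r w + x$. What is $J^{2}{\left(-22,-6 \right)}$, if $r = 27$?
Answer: $360000$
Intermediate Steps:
$J{\left(w,x \right)} = x + 27 w$ ($J{\left(w,x \right)} = 27 w + x = x + 27 w$)
$J^{2}{\left(-22,-6 \right)} = \left(-6 + 27 \left(-22\right)\right)^{2} = \left(-6 - 594\right)^{2} = \left(-600\right)^{2} = 360000$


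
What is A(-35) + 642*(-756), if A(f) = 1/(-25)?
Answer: -12133801/25 ≈ -4.8535e+5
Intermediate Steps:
A(f) = -1/25
A(-35) + 642*(-756) = -1/25 + 642*(-756) = -1/25 - 485352 = -12133801/25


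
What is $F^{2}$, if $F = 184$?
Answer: $33856$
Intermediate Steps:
$F^{2} = 184^{2} = 33856$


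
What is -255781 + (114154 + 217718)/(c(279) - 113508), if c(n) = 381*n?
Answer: -614752367/2403 ≈ -2.5583e+5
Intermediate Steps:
-255781 + (114154 + 217718)/(c(279) - 113508) = -255781 + (114154 + 217718)/(381*279 - 113508) = -255781 + 331872/(106299 - 113508) = -255781 + 331872/(-7209) = -255781 + 331872*(-1/7209) = -255781 - 110624/2403 = -614752367/2403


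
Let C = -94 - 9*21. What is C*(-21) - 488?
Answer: 5455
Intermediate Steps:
C = -283 (C = -94 - 189 = -283)
C*(-21) - 488 = -283*(-21) - 488 = 5943 - 488 = 5455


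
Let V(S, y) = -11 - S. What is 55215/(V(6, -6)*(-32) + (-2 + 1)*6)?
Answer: 55215/538 ≈ 102.63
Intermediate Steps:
55215/(V(6, -6)*(-32) + (-2 + 1)*6) = 55215/((-11 - 1*6)*(-32) + (-2 + 1)*6) = 55215/((-11 - 6)*(-32) - 1*6) = 55215/(-17*(-32) - 6) = 55215/(544 - 6) = 55215/538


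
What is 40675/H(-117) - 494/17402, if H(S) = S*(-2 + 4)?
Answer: -353970973/2036034 ≈ -173.85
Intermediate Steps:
H(S) = 2*S (H(S) = S*2 = 2*S)
40675/H(-117) - 494/17402 = 40675/((2*(-117))) - 494/17402 = 40675/(-234) - 494*1/17402 = 40675*(-1/234) - 247/8701 = -40675/234 - 247/8701 = -353970973/2036034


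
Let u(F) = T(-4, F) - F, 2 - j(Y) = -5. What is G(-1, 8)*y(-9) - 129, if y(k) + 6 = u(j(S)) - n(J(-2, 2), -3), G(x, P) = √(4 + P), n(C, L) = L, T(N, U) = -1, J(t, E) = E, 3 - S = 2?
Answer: -129 - 22*√3 ≈ -167.11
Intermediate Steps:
S = 1 (S = 3 - 1*2 = 3 - 2 = 1)
j(Y) = 7 (j(Y) = 2 - 1*(-5) = 2 + 5 = 7)
u(F) = -1 - F
y(k) = -11 (y(k) = -6 + ((-1 - 1*7) - 1*(-3)) = -6 + ((-1 - 7) + 3) = -6 + (-8 + 3) = -6 - 5 = -11)
G(-1, 8)*y(-9) - 129 = √(4 + 8)*(-11) - 129 = √12*(-11) - 129 = (2*√3)*(-11) - 129 = -22*√3 - 129 = -129 - 22*√3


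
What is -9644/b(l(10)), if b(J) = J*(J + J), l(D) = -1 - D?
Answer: -4822/121 ≈ -39.851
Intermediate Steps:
b(J) = 2*J² (b(J) = J*(2*J) = 2*J²)
-9644/b(l(10)) = -9644*1/(2*(-1 - 1*10)²) = -9644*1/(2*(-1 - 10)²) = -9644/(2*(-11)²) = -9644/(2*121) = -9644/242 = -9644*1/242 = -4822/121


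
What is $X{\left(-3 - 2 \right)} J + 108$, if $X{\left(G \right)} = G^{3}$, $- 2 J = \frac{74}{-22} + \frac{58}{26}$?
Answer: $\frac{5319}{143} \approx 37.196$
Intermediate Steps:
$J = \frac{81}{143}$ ($J = - \frac{\frac{74}{-22} + \frac{58}{26}}{2} = - \frac{74 \left(- \frac{1}{22}\right) + 58 \cdot \frac{1}{26}}{2} = - \frac{- \frac{37}{11} + \frac{29}{13}}{2} = \left(- \frac{1}{2}\right) \left(- \frac{162}{143}\right) = \frac{81}{143} \approx 0.56643$)
$X{\left(-3 - 2 \right)} J + 108 = \left(-3 - 2\right)^{3} \cdot \frac{81}{143} + 108 = \left(-5\right)^{3} \cdot \frac{81}{143} + 108 = \left(-125\right) \frac{81}{143} + 108 = - \frac{10125}{143} + 108 = \frac{5319}{143}$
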